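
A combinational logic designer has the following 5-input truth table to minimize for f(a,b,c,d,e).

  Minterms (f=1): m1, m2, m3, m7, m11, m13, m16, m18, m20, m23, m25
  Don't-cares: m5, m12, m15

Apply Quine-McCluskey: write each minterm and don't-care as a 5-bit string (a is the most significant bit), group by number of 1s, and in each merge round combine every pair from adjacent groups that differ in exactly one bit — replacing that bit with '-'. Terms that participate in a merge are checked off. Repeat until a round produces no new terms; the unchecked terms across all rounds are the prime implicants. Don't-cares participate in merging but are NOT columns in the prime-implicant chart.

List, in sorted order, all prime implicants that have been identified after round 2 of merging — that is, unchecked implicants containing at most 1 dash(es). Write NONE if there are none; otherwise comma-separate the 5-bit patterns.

-0010, -0111, 0001-, 0110-, 10-00, 100-0, 11001

[col 0] 00001*, 00010*, 00011*, 00101*, 00111*, 01011*, 01100*, 01101*, 01111*, 10000*, 10010*, 10100*, 10111*, 11001
[col 1] -0010, -0111, 0-011*, 0-101*, 0-111*, 00-01*, 00-11*, 000-1*, 0001-, 001-1*, 01-11*, 011-1*, 0110-, 10-00, 100-0
[col 2] 0--11, 0-1-1, 00--1
Prime implicants: -0010, -0111, 0--11, 0-1-1, 00--1, 0001-, 0110-, 10-00, 100-0, 11001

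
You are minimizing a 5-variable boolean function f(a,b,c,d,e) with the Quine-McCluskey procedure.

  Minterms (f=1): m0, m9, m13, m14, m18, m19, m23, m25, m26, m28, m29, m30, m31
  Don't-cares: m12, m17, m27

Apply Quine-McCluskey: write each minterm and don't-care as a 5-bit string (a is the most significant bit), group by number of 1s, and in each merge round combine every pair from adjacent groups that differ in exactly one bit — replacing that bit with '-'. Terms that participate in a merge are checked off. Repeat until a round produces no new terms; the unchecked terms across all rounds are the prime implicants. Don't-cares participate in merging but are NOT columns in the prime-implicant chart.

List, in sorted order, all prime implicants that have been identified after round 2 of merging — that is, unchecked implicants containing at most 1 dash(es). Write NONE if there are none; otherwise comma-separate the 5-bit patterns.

size-2^0 implicants → 00000  01001(✓)  01100(✓)  01101(✓)  01110(✓)  10001(✓)  10010(✓)  10011(✓)  10111(✓)  11001(✓)  11010(✓)  11011(✓)  11100(✓)  11101(✓)  11110(✓)  11111(✓)
size-2^1 implicants → -1001(✓)  -1100(✓)  -1101(✓)  -1110(✓)  01-01(✓)  011-0(✓)  0110-(✓)  1-001(✓)  1-010(✓)  1-011(✓)  1-111(✓)  10-11(✓)  100-1(✓)  1001-(✓)  11-01(✓)  11-10(✓)  11-11(✓)  110-1(✓)  1101-(✓)  111-0(✓)  111-1(✓)  1110-(✓)  1111-(✓)
size-2^2 implicants → -1-01  -11-0  -110-  1--11  1-0-1  1-01-  11--1  11-1-  111--
Unchecked terms (primes): -1-01, -11-0, -110-, 00000, 1--11, 1-0-1, 1-01-, 11--1, 11-1-, 111--

00000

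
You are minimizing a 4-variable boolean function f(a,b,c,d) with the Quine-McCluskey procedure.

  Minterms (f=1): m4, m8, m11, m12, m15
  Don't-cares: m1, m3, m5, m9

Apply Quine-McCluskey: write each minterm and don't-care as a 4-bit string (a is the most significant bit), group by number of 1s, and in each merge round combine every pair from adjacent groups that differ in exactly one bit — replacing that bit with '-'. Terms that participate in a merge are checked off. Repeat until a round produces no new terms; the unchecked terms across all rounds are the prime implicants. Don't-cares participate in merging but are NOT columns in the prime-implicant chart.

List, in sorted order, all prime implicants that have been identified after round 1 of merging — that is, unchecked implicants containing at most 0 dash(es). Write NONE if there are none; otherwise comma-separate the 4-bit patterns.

size-2^0 implicants → 0001(✓)  0011(✓)  0100(✓)  0101(✓)  1000(✓)  1001(✓)  1011(✓)  1100(✓)  1111(✓)
size-2^1 implicants → -001(✓)  -011(✓)  -100  0-01  00-1(✓)  010-  1-00  1-11  10-1(✓)  100-
size-2^2 implicants → -0-1
Unchecked terms (primes): -0-1, -100, 0-01, 010-, 1-00, 1-11, 100-

NONE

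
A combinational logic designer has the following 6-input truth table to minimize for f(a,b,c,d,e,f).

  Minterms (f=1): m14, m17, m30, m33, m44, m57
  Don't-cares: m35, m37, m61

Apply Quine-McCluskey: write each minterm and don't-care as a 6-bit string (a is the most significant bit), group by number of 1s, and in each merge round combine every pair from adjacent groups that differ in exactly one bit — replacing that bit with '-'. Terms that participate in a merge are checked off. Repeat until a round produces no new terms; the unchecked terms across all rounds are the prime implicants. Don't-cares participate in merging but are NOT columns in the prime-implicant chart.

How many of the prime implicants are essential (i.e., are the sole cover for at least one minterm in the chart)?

4

[col 0] 001110*, 010001, 011110*, 100001*, 100011*, 100101*, 101100, 111001*, 111101*
[col 1] 0-1110, 100-01, 1000-1, 111-01
Prime implicants: 0-1110, 010001, 100-01, 1000-1, 101100, 111-01
PI chart (minterm → PIs covering it):
  14 | 0-1110  (sole → essential)
  17 | 010001  (sole → essential)
  30 | 0-1110  (sole → essential)
  33 | 100-01,1000-1
  44 | 101100  (sole → essential)
  57 | 111-01  (sole → essential)
Essential prime implicants: 0-1110, 010001, 101100, 111-01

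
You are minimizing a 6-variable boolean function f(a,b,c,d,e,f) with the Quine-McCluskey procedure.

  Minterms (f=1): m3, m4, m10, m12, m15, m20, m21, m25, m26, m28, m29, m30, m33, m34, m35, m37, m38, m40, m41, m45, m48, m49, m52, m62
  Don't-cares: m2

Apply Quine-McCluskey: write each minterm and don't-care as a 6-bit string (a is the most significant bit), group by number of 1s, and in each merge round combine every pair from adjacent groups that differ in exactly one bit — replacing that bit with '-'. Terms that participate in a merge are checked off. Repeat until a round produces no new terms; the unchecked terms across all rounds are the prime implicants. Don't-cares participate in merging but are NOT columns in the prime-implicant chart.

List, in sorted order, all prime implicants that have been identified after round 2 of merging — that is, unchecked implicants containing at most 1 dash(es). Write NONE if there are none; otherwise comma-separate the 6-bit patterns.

-10100, -11110, 0-1010, 00-010, 001111, 011-01, 011-10, 0111-0, 1-0001, 100-10, 1000-1, 10100-, 110-00, 11000-

size-2^0 implicants → 000010(✓)  000011(✓)  000100(✓)  001010(✓)  001100(✓)  001111  010100(✓)  010101(✓)  011001(✓)  011010(✓)  011100(✓)  011101(✓)  011110(✓)  100001(✓)  100010(✓)  100011(✓)  100101(✓)  100110(✓)  101000(✓)  101001(✓)  101101(✓)  110000(✓)  110001(✓)  110100(✓)  111110(✓)
size-2^1 implicants → -00010(✓)  -00011(✓)  -10100  -11110  0-0100(✓)  0-1010  0-1100(✓)  00-010  00-100(✓)  00001-(✓)  01-100(✓)  01-101(✓)  01010-(✓)  011-01  011-10  0111-0  01110-(✓)  1-0001  10-001(✓)  10-101(✓)  100-01(✓)  100-10  1000-1  10001-(✓)  101-01(✓)  10100-  110-00  11000-
size-2^2 implicants → -0001-  0--100  01-10-  10--01
Unchecked terms (primes): -0001-, -10100, -11110, 0--100, 0-1010, 00-010, 001111, 01-10-, 011-01, 011-10, 0111-0, 1-0001, 10--01, 100-10, 1000-1, 10100-, 110-00, 11000-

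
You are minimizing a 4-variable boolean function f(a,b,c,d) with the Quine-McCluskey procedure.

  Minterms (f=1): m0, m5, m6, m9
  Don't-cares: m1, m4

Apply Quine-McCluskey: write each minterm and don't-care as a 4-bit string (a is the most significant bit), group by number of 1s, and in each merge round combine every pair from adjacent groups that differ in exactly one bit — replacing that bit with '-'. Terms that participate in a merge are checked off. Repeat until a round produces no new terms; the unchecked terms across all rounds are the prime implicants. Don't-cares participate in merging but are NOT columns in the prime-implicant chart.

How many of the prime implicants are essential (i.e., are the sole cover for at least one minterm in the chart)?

Round 0: 0000✓ 0001✓ 0100✓ 0101✓ 0110✓ 1001✓
Round 1: -001 0-00✓ 0-01✓ 000-✓ 01-0 010-✓
Round 2: 0-0-
PIs = {-001, 0-0-, 01-0}
Coverage chart:
  m0: 0-0- ←essential
  m5: 0-0- ←essential
  m6: 01-0 ←essential
  m9: -001 ←essential
Essential: -001, 0-0-, 01-0

3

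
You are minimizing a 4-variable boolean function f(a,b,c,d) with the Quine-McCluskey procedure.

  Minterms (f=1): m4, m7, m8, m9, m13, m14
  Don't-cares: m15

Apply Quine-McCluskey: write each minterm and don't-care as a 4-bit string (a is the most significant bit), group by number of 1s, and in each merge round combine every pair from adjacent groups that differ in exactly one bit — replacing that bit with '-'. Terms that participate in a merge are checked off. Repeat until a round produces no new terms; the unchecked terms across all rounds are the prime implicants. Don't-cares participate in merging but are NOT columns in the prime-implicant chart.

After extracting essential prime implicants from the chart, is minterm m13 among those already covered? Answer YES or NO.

Round 0: 0100 0111✓ 1000✓ 1001✓ 1101✓ 1110✓ 1111✓
Round 1: -111 1-01 100- 11-1 111-
PIs = {-111, 0100, 1-01, 100-, 11-1, 111-}
Coverage chart:
  m4: 0100 ←essential
  m7: -111 ←essential
  m8: 100- ←essential
  m9: 1-01,100-
  m13: 1-01,11-1
  m14: 111- ←essential
Essential: -111, 0100, 100-, 111-

NO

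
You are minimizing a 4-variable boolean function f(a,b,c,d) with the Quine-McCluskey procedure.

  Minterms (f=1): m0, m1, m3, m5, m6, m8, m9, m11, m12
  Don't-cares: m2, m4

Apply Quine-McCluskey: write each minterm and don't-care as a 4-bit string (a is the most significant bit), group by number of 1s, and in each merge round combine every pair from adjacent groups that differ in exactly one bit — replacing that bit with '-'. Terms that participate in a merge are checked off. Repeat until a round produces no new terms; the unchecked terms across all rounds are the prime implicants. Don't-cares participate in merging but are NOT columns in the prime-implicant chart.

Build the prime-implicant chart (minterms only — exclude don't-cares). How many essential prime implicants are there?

4

[col 0] 0000*, 0001*, 0010*, 0011*, 0100*, 0101*, 0110*, 1000*, 1001*, 1011*, 1100*
[col 1] -000*, -001*, -011*, -100*, 0-00*, 0-01*, 0-10*, 00-0*, 00-1*, 000-*, 001-*, 01-0*, 010-*, 1-00*, 10-1*, 100-*
[col 2] --00, -0-1, -00-, 0--0, 0-0-, 00--
Prime implicants: --00, -0-1, -00-, 0--0, 0-0-, 00--
PI chart (minterm → PIs covering it):
  0 | --00,-00-,0--0,0-0-,00--
  1 | -0-1,-00-,0-0-,00--
  3 | -0-1,00--
  5 | 0-0-  (sole → essential)
  6 | 0--0  (sole → essential)
  8 | --00,-00-
  9 | -0-1,-00-
  11 | -0-1  (sole → essential)
  12 | --00  (sole → essential)
Essential prime implicants: --00, -0-1, 0--0, 0-0-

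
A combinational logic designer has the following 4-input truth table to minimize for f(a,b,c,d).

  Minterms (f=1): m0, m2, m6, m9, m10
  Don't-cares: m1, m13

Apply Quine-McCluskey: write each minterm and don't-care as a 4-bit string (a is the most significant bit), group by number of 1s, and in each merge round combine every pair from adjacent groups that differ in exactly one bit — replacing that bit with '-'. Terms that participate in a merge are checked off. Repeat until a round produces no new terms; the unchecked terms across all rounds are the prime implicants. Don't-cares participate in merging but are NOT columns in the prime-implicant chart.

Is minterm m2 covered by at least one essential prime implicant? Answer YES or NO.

size-2^0 implicants → 0000(✓)  0001(✓)  0010(✓)  0110(✓)  1001(✓)  1010(✓)  1101(✓)
size-2^1 implicants → -001  -010  0-10  00-0  000-  1-01
Unchecked terms (primes): -001, -010, 0-10, 00-0, 000-, 1-01
Minterm coverage:
  m0 ⊆ 00-0,000-
  m2 ⊆ -010,0-10,00-0
  m6 ⊆ 0-10 [E]
  m9 ⊆ -001,1-01
  m10 ⊆ -010 [E]
E = {-010, 0-10}

YES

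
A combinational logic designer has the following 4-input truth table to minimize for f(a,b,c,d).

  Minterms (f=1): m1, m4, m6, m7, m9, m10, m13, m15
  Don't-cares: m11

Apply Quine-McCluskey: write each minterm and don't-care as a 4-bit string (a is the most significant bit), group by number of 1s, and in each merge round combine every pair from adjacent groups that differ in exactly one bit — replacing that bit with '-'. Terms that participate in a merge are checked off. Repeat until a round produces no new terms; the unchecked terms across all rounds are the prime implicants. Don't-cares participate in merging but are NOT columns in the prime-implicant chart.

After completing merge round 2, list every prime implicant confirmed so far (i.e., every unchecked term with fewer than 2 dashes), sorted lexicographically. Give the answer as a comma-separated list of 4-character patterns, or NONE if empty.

Round 0: 0001✓ 0100✓ 0110✓ 0111✓ 1001✓ 1010✓ 1011✓ 1101✓ 1111✓
Round 1: -001 -111 01-0 011- 1-01✓ 1-11✓ 10-1✓ 101- 11-1✓
Round 2: 1--1
PIs = {-001, -111, 01-0, 011-, 1--1, 101-}

-001, -111, 01-0, 011-, 101-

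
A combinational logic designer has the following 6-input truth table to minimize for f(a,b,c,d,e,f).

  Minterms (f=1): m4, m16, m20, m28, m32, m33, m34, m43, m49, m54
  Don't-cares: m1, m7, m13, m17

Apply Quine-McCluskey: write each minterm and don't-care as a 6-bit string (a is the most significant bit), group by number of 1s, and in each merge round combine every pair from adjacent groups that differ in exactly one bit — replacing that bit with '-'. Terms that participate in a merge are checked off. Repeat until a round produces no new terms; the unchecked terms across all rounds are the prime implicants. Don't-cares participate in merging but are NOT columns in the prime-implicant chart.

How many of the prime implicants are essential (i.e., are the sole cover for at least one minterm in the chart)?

6

size-2^0 implicants → 000001(✓)  000100(✓)  000111  001101  010000(✓)  010001(✓)  010100(✓)  011100(✓)  100000(✓)  100001(✓)  100010(✓)  101011  110001(✓)  110110
size-2^1 implicants → -00001(✓)  -10001(✓)  0-0001(✓)  0-0100  01-100  010-00  01000-  1-0001(✓)  1000-0  10000-
size-2^2 implicants → --0001
Unchecked terms (primes): --0001, 0-0100, 000111, 001101, 01-100, 010-00, 01000-, 1000-0, 10000-, 101011, 110110
Minterm coverage:
  m4 ⊆ 0-0100 [E]
  m16 ⊆ 010-00,01000-
  m20 ⊆ 0-0100,01-100,010-00
  m28 ⊆ 01-100 [E]
  m32 ⊆ 1000-0,10000-
  m33 ⊆ --0001,10000-
  m34 ⊆ 1000-0 [E]
  m43 ⊆ 101011 [E]
  m49 ⊆ --0001 [E]
  m54 ⊆ 110110 [E]
E = {--0001, 0-0100, 01-100, 1000-0, 101011, 110110}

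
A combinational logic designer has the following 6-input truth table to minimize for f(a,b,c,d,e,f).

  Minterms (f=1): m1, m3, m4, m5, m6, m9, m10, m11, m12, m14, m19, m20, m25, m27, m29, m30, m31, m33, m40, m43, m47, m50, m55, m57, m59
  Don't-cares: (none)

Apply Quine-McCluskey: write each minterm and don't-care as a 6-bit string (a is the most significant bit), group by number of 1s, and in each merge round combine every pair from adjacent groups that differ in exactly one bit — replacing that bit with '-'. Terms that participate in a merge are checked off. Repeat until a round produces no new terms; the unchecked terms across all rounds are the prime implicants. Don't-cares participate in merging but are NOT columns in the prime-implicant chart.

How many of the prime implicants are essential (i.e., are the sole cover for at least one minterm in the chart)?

10

Round 0: 000001✓ 000011✓ 000100✓ 000101✓ 000110✓ 001001✓ 001010✓ 001011✓ 001100✓ 001110✓ 010011✓ 010100✓ 011001✓ 011011✓ 011101✓ 011110✓ 011111✓ 100001✓ 101000 101011✓ 101111✓ 110010 110111 111001✓ 111011✓
Round 1: -00001 -01011✓ -11001✓ -11011✓ 0-0011✓ 0-0100 0-1001✓ 0-1011✓ 0-1110 00-001✓ 00-011✓ 00-100✓ 00-110✓ 000-01 0000-1✓ 0001-0✓ 00010- 001-10 0010-1✓ 00101- 0011-0✓ 01-011✓ 011-01✓ 011-11✓ 0110-1✓ 0111-1✓ 01111- 1-1011✓ 101-11 1110-1✓
Round 2: --1011 -110-1 0--011 0-10-1 00-0-1 00-1-0 011--1
PIs = {--1011, -00001, -110-1, 0--011, 0-0100, 0-10-1, 0-1110, 00-0-1, 00-1-0, 000-01, 00010-, 001-10, 00101-, 011--1, 01111-, 101-11, 101000, 110010, 110111}
Coverage chart:
  m1: -00001,00-0-1,000-01
  m3: 0--011,00-0-1
  m4: 0-0100,00-1-0,00010-
  m5: 000-01,00010-
  m6: 00-1-0 ←essential
  m9: 0-10-1,00-0-1
  m10: 001-10,00101-
  m11: --1011,0--011,0-10-1,00-0-1,00101-
  m12: 00-1-0 ←essential
  m14: 0-1110,00-1-0,001-10
  m19: 0--011 ←essential
  m20: 0-0100 ←essential
  m25: -110-1,0-10-1,011--1
  m27: --1011,-110-1,0--011,0-10-1,011--1
  m29: 011--1 ←essential
  m30: 0-1110,01111-
  m31: 011--1,01111-
  m33: -00001 ←essential
  m40: 101000 ←essential
  m43: --1011,101-11
  m47: 101-11 ←essential
  m50: 110010 ←essential
  m55: 110111 ←essential
  m57: -110-1 ←essential
  m59: --1011,-110-1
Essential: -00001, -110-1, 0--011, 0-0100, 00-1-0, 011--1, 101-11, 101000, 110010, 110111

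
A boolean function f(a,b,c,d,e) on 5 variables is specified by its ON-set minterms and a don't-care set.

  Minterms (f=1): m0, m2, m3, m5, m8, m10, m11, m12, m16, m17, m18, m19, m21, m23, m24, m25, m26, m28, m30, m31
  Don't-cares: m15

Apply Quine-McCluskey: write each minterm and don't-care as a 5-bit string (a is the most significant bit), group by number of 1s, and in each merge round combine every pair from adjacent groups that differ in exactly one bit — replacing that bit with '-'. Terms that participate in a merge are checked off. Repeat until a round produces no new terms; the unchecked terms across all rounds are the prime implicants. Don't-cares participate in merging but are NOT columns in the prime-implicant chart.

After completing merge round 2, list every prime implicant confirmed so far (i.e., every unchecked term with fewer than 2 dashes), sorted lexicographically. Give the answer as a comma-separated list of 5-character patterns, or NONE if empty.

-0101, -1111, 01-11, 1-111, 1111-

size-2^0 implicants → 00000(✓)  00010(✓)  00011(✓)  00101(✓)  01000(✓)  01010(✓)  01011(✓)  01100(✓)  01111(✓)  10000(✓)  10001(✓)  10010(✓)  10011(✓)  10101(✓)  10111(✓)  11000(✓)  11001(✓)  11010(✓)  11100(✓)  11110(✓)  11111(✓)
size-2^1 implicants → -0000(✓)  -0010(✓)  -0011(✓)  -0101  -1000(✓)  -1010(✓)  -1100(✓)  -1111  0-000(✓)  0-010(✓)  0-011(✓)  000-0(✓)  0001-(✓)  01-00(✓)  01-11  010-0(✓)  0101-(✓)  1-000(✓)  1-001(✓)  1-010(✓)  1-111  10-01(✓)  10-11(✓)  100-0(✓)  100-1(✓)  1000-(✓)  1001-(✓)  101-1(✓)  11-00(✓)  11-10(✓)  110-0(✓)  1100-(✓)  111-0(✓)  1111-
size-2^2 implicants → --000(✓)  --010(✓)  -00-0(✓)  -001-  -1-00  -10-0(✓)  0-0-0(✓)  0-01-  1-0-0(✓)  1-00-  10--1  100--  11--0
size-2^3 implicants → --0-0
Unchecked terms (primes): --0-0, -001-, -0101, -1-00, -1111, 0-01-, 01-11, 1-00-, 1-111, 10--1, 100--, 11--0, 1111-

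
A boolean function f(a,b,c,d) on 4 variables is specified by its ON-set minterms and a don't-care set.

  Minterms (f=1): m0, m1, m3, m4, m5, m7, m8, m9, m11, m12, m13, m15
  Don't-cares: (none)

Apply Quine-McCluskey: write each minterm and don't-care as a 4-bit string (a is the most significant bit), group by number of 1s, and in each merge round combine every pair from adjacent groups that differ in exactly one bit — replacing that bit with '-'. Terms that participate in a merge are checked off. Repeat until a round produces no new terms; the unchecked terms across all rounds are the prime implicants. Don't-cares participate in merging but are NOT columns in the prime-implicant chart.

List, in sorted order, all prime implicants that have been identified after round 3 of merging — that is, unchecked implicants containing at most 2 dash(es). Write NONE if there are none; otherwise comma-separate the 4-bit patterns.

[col 0] 0000*, 0001*, 0011*, 0100*, 0101*, 0111*, 1000*, 1001*, 1011*, 1100*, 1101*, 1111*
[col 1] -000*, -001*, -011*, -100*, -101*, -111*, 0-00*, 0-01*, 0-11*, 00-1*, 000-*, 01-1*, 010-*, 1-00*, 1-01*, 1-11*, 10-1*, 100-*, 11-1*, 110-*
[col 2] --00*, --01*, --11*, -0-1*, -00-*, -1-1*, -10-*, 0--1*, 0-0-*, 1--1*, 1-0-*
[col 3] ---1, --0-
Prime implicants: ---1, --0-

NONE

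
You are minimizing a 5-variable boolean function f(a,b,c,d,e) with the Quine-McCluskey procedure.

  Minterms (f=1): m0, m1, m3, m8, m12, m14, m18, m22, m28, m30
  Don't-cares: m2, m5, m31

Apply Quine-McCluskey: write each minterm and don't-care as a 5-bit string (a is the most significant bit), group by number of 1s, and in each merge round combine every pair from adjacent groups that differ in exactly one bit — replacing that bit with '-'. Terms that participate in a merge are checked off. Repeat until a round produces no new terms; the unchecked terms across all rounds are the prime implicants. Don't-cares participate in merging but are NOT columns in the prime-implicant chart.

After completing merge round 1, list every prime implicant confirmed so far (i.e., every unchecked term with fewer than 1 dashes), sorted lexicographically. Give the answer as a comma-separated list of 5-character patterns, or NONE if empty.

Round 0: 00000✓ 00001✓ 00010✓ 00011✓ 00101✓ 01000✓ 01100✓ 01110✓ 10010✓ 10110✓ 11100✓ 11110✓ 11111✓
Round 1: -0010 -1100✓ -1110✓ 0-000 00-01 000-0✓ 000-1✓ 0000-✓ 0001-✓ 01-00 011-0✓ 1-110 10-10 111-0✓ 1111-
Round 2: -11-0 000--
PIs = {-0010, -11-0, 0-000, 00-01, 000--, 01-00, 1-110, 10-10, 1111-}

NONE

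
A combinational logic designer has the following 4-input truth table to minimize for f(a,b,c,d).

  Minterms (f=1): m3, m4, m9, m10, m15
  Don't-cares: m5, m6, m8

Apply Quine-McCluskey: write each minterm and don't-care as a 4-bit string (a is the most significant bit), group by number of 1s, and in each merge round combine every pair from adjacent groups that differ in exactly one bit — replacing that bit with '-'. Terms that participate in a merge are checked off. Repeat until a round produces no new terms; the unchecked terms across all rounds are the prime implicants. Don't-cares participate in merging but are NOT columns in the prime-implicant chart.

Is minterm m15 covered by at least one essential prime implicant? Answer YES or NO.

YES

size-2^0 implicants → 0011  0100(✓)  0101(✓)  0110(✓)  1000(✓)  1001(✓)  1010(✓)  1111
size-2^1 implicants → 01-0  010-  10-0  100-
Unchecked terms (primes): 0011, 01-0, 010-, 10-0, 100-, 1111
Minterm coverage:
  m3 ⊆ 0011 [E]
  m4 ⊆ 01-0,010-
  m9 ⊆ 100- [E]
  m10 ⊆ 10-0 [E]
  m15 ⊆ 1111 [E]
E = {0011, 10-0, 100-, 1111}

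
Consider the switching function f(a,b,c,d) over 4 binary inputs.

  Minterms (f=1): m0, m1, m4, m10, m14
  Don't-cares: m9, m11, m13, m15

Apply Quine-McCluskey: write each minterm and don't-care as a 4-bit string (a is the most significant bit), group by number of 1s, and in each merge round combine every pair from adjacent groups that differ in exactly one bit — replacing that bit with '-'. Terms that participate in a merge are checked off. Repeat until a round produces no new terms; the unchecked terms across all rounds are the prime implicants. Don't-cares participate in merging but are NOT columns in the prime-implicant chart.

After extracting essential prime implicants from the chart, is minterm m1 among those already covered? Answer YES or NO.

Round 0: 0000✓ 0001✓ 0100✓ 1001✓ 1010✓ 1011✓ 1101✓ 1110✓ 1111✓
Round 1: -001 0-00 000- 1-01✓ 1-10✓ 1-11✓ 10-1✓ 101-✓ 11-1✓ 111-✓
Round 2: 1--1 1-1-
PIs = {-001, 0-00, 000-, 1--1, 1-1-}
Coverage chart:
  m0: 0-00,000-
  m1: -001,000-
  m4: 0-00 ←essential
  m10: 1-1- ←essential
  m14: 1-1- ←essential
Essential: 0-00, 1-1-

NO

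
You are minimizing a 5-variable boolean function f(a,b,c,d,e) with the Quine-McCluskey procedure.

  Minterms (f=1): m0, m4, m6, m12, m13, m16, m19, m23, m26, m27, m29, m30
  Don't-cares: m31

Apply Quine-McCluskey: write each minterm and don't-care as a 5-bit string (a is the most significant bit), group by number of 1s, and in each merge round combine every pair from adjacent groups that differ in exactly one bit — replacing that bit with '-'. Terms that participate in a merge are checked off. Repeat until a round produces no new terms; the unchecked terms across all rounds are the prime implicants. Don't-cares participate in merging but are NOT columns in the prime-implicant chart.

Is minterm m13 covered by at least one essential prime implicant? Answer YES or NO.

Round 0: 00000✓ 00100✓ 00110✓ 01100✓ 01101✓ 10000✓ 10011✓ 10111✓ 11010✓ 11011✓ 11101✓ 11110✓ 11111✓
Round 1: -0000 -1101 0-100 00-00 001-0 0110- 1-011✓ 1-111✓ 10-11✓ 11-10✓ 11-11✓ 1101-✓ 111-1 1111-✓
Round 2: 1--11 11-1-
PIs = {-0000, -1101, 0-100, 00-00, 001-0, 0110-, 1--11, 11-1-, 111-1}
Coverage chart:
  m0: -0000,00-00
  m4: 0-100,00-00,001-0
  m6: 001-0 ←essential
  m12: 0-100,0110-
  m13: -1101,0110-
  m16: -0000 ←essential
  m19: 1--11 ←essential
  m23: 1--11 ←essential
  m26: 11-1- ←essential
  m27: 1--11,11-1-
  m29: -1101,111-1
  m30: 11-1- ←essential
Essential: -0000, 001-0, 1--11, 11-1-

NO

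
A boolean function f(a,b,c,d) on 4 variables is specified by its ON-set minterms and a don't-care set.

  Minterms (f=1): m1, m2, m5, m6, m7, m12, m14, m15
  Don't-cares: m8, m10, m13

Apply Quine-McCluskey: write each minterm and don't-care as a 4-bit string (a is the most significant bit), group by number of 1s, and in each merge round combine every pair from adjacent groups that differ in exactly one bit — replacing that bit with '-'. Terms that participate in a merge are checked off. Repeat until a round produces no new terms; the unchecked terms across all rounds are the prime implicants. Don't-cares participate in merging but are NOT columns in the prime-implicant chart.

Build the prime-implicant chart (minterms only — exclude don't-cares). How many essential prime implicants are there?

Round 0: 0001✓ 0010✓ 0101✓ 0110✓ 0111✓ 1000✓ 1010✓ 1100✓ 1101✓ 1110✓ 1111✓
Round 1: -010✓ -101✓ -110✓ -111✓ 0-01 0-10✓ 01-1✓ 011-✓ 1-00✓ 1-10✓ 10-0✓ 11-0✓ 11-1✓ 110-✓ 111-✓
Round 2: --10 -1-1 -11- 1--0 11--
PIs = {--10, -1-1, -11-, 0-01, 1--0, 11--}
Coverage chart:
  m1: 0-01 ←essential
  m2: --10 ←essential
  m5: -1-1,0-01
  m6: --10,-11-
  m7: -1-1,-11-
  m12: 1--0,11--
  m14: --10,-11-,1--0,11--
  m15: -1-1,-11-,11--
Essential: --10, 0-01

2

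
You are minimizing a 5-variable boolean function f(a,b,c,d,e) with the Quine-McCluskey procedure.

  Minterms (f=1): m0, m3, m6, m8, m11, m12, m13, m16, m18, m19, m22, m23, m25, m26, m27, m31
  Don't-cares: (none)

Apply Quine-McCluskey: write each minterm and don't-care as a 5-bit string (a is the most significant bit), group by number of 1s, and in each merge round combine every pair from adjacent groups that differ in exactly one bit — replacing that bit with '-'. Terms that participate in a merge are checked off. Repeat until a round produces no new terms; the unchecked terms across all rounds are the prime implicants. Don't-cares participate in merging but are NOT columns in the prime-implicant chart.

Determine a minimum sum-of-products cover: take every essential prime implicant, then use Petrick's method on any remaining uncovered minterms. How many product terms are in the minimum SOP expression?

[col 0] 00000*, 00011*, 00110*, 01000*, 01011*, 01100*, 01101*, 10000*, 10010*, 10011*, 10110*, 10111*, 11001*, 11010*, 11011*, 11111*
[col 1] -0000, -0011*, -0110, -1011*, 0-000, 0-011*, 01-00, 0110-, 1-010*, 1-011*, 1-111*, 10-10*, 10-11*, 100-0, 1001-*, 1011-*, 11-11*, 110-1, 1101-*
[col 2] --011, 1--11, 1-01-, 10-1-
Prime implicants: --011, -0000, -0110, 0-000, 01-00, 0110-, 1--11, 1-01-, 10-1-, 100-0, 110-1
PI chart (minterm → PIs covering it):
  0 | -0000,0-000
  3 | --011  (sole → essential)
  6 | -0110  (sole → essential)
  8 | 0-000,01-00
  11 | --011  (sole → essential)
  12 | 01-00,0110-
  13 | 0110-  (sole → essential)
  16 | -0000,100-0
  18 | 1-01-,10-1-,100-0
  19 | --011,1--11,1-01-,10-1-
  22 | -0110,10-1-
  23 | 1--11,10-1-
  25 | 110-1  (sole → essential)
  26 | 1-01-  (sole → essential)
  27 | --011,1--11,1-01-,110-1
  31 | 1--11  (sole → essential)
Essential prime implicants: --011, -0110, 0110-, 1--11, 1-01-, 110-1
Petrick residual → -0000, 0-000
Minimum SOP uses 8 PIs: c'de + b'c'd'e' + b'cde' + a'c'd'e' + a'bcd' + ade + ac'd + abc'e

8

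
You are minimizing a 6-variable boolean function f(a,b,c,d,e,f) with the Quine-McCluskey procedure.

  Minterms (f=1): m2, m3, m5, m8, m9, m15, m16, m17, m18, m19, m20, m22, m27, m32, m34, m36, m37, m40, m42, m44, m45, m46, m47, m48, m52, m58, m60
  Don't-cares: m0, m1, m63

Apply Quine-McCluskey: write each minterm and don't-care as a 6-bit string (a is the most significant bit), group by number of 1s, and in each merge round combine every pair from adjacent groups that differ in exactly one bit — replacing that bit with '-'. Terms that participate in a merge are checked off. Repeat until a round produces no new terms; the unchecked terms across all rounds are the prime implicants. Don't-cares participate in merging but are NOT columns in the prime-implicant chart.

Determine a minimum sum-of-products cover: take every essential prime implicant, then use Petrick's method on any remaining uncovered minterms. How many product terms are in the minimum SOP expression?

11

size-2^0 implicants → 000000(✓)  000001(✓)  000010(✓)  000011(✓)  000101(✓)  001000(✓)  001001(✓)  001111(✓)  010000(✓)  010001(✓)  010010(✓)  010011(✓)  010100(✓)  010110(✓)  011011(✓)  100000(✓)  100010(✓)  100100(✓)  100101(✓)  101000(✓)  101010(✓)  101100(✓)  101101(✓)  101110(✓)  101111(✓)  110000(✓)  110100(✓)  111010(✓)  111100(✓)  111111(✓)
size-2^1 implicants → -00000(✓)  -00010(✓)  -00101  -01000(✓)  -01111  -10000(✓)  -10100(✓)  0-0000(✓)  0-0001(✓)  0-0010(✓)  0-0011(✓)  00-000(✓)  00-001(✓)  000-01  0000-0(✓)  0000-1(✓)  00000-(✓)  00001-(✓)  00100-(✓)  01-011  010-00(✓)  010-10(✓)  0100-0(✓)  0100-1(✓)  01000-(✓)  01001-(✓)  0101-0(✓)  1-0000(✓)  1-0100(✓)  1-1010  1-1100(✓)  1-1111  10-000(✓)  10-010(✓)  10-100(✓)  10-101(✓)  100-00(✓)  1000-0(✓)  10010-(✓)  101-00(✓)  101-10(✓)  1010-0(✓)  1011-0(✓)  1011-1(✓)  10110-(✓)  10111-(✓)  11-100(✓)  110-00(✓)
size-2^2 implicants → --0000  -0-000  -000-0  -10-00  0-00-0(✓)  0-00-1(✓)  0-000-(✓)  0-001-(✓)  00-00-  0000--(✓)  010--0  0100--(✓)  1--100  1-0-00  10--00  10-0-0  10-10-  101--0  1011--
size-2^3 implicants → 0-00--
Unchecked terms (primes): --0000, -0-000, -000-0, -00101, -01111, -10-00, 0-00--, 00-00-, 000-01, 01-011, 010--0, 1--100, 1-0-00, 1-1010, 1-1111, 10--00, 10-0-0, 10-10-, 101--0, 1011--
Minterm coverage:
  m2 ⊆ -000-0,0-00--
  m3 ⊆ 0-00-- [E]
  m5 ⊆ -00101,000-01
  m8 ⊆ -0-000,00-00-
  m9 ⊆ 00-00- [E]
  m15 ⊆ -01111 [E]
  m16 ⊆ --0000,-10-00,0-00--,010--0
  m17 ⊆ 0-00-- [E]
  m18 ⊆ 0-00--,010--0
  m19 ⊆ 0-00--,01-011
  m20 ⊆ -10-00,010--0
  m22 ⊆ 010--0 [E]
  m27 ⊆ 01-011 [E]
  m32 ⊆ --0000,-0-000,-000-0,1-0-00,10--00,10-0-0
  m34 ⊆ -000-0,10-0-0
  m36 ⊆ 1--100,1-0-00,10--00,10-10-
  m37 ⊆ -00101,10-10-
  m40 ⊆ -0-000,10--00,10-0-0,101--0
  m42 ⊆ 1-1010,10-0-0,101--0
  m44 ⊆ 1--100,10--00,10-10-,101--0,1011--
  m45 ⊆ 10-10-,1011--
  m46 ⊆ 101--0,1011--
  m47 ⊆ -01111,1-1111,1011--
  m48 ⊆ --0000,-10-00,1-0-00
  m52 ⊆ -10-00,1--100,1-0-00
  m58 ⊆ 1-1010 [E]
  m60 ⊆ 1--100 [E]
E = {-01111, 0-00--, 00-00-, 01-011, 010--0, 1--100, 1-1010}
Petrick residual → --0000, -00101, 10-0-0, 1011--
Cover = c'd'e'f' + b'c'de'f + b'cdef + a'c'd' + a'b'd'e' + a'bd'ef + a'bc'f' + ade'f' + acd'ef' + ab'd'f' + ab'cd  |cover|=11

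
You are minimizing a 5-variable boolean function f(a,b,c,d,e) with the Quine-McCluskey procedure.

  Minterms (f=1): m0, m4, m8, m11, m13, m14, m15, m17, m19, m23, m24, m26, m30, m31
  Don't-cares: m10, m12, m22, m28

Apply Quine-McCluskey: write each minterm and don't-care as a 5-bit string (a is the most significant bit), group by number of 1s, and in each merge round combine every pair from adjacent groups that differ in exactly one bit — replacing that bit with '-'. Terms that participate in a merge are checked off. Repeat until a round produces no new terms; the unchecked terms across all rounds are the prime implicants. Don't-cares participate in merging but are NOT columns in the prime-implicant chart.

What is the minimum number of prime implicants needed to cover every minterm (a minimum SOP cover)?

6

size-2^0 implicants → 00000(✓)  00100(✓)  01000(✓)  01010(✓)  01011(✓)  01100(✓)  01101(✓)  01110(✓)  01111(✓)  10001(✓)  10011(✓)  10110(✓)  10111(✓)  11000(✓)  11010(✓)  11100(✓)  11110(✓)  11111(✓)
size-2^1 implicants → -1000(✓)  -1010(✓)  -1100(✓)  -1110(✓)  -1111(✓)  0-000(✓)  0-100(✓)  00-00(✓)  01-00(✓)  01-10(✓)  01-11(✓)  010-0(✓)  0101-(✓)  011-0(✓)  011-1(✓)  0110-(✓)  0111-(✓)  1-110(✓)  1-111(✓)  10-11  100-1  1011-(✓)  11-00(✓)  11-10(✓)  110-0(✓)  111-0(✓)  1111-(✓)
size-2^2 implicants → -1-00(✓)  -1-10(✓)  -10-0(✓)  -11-0(✓)  -111-  0--00  01--0(✓)  01-1-  011--  1-11-  11--0(✓)
size-2^3 implicants → -1--0
Unchecked terms (primes): -1--0, -111-, 0--00, 01-1-, 011--, 1-11-, 10-11, 100-1
Minterm coverage:
  m0 ⊆ 0--00 [E]
  m4 ⊆ 0--00 [E]
  m8 ⊆ -1--0,0--00
  m11 ⊆ 01-1- [E]
  m13 ⊆ 011-- [E]
  m14 ⊆ -1--0,-111-,01-1-,011--
  m15 ⊆ -111-,01-1-,011--
  m17 ⊆ 100-1 [E]
  m19 ⊆ 10-11,100-1
  m23 ⊆ 1-11-,10-11
  m24 ⊆ -1--0 [E]
  m26 ⊆ -1--0 [E]
  m30 ⊆ -1--0,-111-,1-11-
  m31 ⊆ -111-,1-11-
E = {-1--0, 0--00, 01-1-, 011--, 100-1}
Petrick residual → 1-11-
Cover = be' + a'd'e' + a'bd + a'bc + acd + ab'c'e  |cover|=6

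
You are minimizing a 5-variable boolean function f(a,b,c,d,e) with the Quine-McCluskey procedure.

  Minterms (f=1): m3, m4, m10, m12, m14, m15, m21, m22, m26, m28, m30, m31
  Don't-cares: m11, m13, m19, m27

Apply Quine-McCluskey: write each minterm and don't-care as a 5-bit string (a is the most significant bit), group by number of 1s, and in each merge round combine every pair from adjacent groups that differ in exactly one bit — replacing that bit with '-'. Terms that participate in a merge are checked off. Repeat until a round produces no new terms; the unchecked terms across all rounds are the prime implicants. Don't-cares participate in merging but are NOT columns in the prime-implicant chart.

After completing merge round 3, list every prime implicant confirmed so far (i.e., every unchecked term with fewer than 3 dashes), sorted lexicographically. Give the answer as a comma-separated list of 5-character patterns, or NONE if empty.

Round 0: 00011✓ 00100✓ 01010✓ 01011✓ 01100✓ 01101✓ 01110✓ 01111✓ 10011✓ 10101 10110✓ 11010✓ 11011✓ 11100✓ 11110✓ 11111✓
Round 1: -0011✓ -1010✓ -1011✓ -1100✓ -1110✓ -1111✓ 0-011✓ 0-100 01-10✓ 01-11✓ 0101-✓ 011-0✓ 011-1✓ 0110-✓ 0111-✓ 1-011✓ 1-110 11-10✓ 11-11✓ 1101-✓ 111-0✓ 1111-✓
Round 2: --011 -1-10✓ -1-11✓ -101-✓ -11-0 -111-✓ 01-1-✓ 011-- 11-1-✓
Round 3: -1-1-
PIs = {--011, -1-1-, -11-0, 0-100, 011--, 1-110, 10101}

--011, -11-0, 0-100, 011--, 1-110, 10101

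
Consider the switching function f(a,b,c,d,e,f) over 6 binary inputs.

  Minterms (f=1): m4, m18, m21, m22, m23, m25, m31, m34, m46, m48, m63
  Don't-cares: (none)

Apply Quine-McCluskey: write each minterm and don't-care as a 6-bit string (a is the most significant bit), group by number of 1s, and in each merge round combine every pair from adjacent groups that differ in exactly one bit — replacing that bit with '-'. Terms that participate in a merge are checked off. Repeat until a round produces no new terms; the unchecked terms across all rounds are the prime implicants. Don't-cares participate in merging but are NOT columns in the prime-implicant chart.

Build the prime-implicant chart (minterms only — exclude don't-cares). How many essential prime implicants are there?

[col 0] 000100, 010010*, 010101*, 010110*, 010111*, 011001, 011111*, 100010, 101110, 110000, 111111*
[col 1] -11111, 01-111, 010-10, 0101-1, 01011-
Prime implicants: -11111, 000100, 01-111, 010-10, 0101-1, 01011-, 011001, 100010, 101110, 110000
PI chart (minterm → PIs covering it):
  4 | 000100  (sole → essential)
  18 | 010-10  (sole → essential)
  21 | 0101-1  (sole → essential)
  22 | 010-10,01011-
  23 | 01-111,0101-1,01011-
  25 | 011001  (sole → essential)
  31 | -11111,01-111
  34 | 100010  (sole → essential)
  46 | 101110  (sole → essential)
  48 | 110000  (sole → essential)
  63 | -11111  (sole → essential)
Essential prime implicants: -11111, 000100, 010-10, 0101-1, 011001, 100010, 101110, 110000

8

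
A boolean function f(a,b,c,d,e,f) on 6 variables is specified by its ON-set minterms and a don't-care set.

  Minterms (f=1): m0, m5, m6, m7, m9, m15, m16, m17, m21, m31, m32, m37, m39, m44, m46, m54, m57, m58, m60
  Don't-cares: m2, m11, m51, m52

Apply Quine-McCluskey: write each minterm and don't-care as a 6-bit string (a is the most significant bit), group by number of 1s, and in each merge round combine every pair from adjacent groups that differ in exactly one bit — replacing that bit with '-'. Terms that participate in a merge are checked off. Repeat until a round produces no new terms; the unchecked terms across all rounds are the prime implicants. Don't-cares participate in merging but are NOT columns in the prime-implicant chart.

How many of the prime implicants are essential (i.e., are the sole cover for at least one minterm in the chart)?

Round 0: 000000✓ 000010✓ 000101✓ 000110✓ 000111✓ 001001✓ 001011✓ 001111✓ 010000✓ 010001✓ 010101✓ 011111✓ 100000✓ 100101✓ 100111✓ 101100✓ 101110✓ 110011 110100✓ 110110✓ 111001 111010 111100✓
Round 1: -00000 -00101✓ -00111✓ 0-0000 0-0101 0-1111 00-111 000-10 0000-0 0001-1✓ 00011- 001-11 0010-1 010-01 01000- 1-1100 1001-1✓ 1011-0 11-100 1101-0
Round 2: -001-1
PIs = {-00000, -001-1, 0-0000, 0-0101, 0-1111, 00-111, 000-10, 0000-0, 00011-, 001-11, 0010-1, 010-01, 01000-, 1-1100, 1011-0, 11-100, 110011, 1101-0, 111001, 111010}
Coverage chart:
  m0: -00000,0-0000,0000-0
  m5: -001-1,0-0101
  m6: 000-10,00011-
  m7: -001-1,00-111,00011-
  m9: 0010-1 ←essential
  m15: 0-1111,00-111,001-11
  m16: 0-0000,01000-
  m17: 010-01,01000-
  m21: 0-0101,010-01
  m31: 0-1111 ←essential
  m32: -00000 ←essential
  m37: -001-1 ←essential
  m39: -001-1 ←essential
  m44: 1-1100,1011-0
  m46: 1011-0 ←essential
  m54: 1101-0 ←essential
  m57: 111001 ←essential
  m58: 111010 ←essential
  m60: 1-1100,11-100
Essential: -00000, -001-1, 0-1111, 0010-1, 1011-0, 1101-0, 111001, 111010

8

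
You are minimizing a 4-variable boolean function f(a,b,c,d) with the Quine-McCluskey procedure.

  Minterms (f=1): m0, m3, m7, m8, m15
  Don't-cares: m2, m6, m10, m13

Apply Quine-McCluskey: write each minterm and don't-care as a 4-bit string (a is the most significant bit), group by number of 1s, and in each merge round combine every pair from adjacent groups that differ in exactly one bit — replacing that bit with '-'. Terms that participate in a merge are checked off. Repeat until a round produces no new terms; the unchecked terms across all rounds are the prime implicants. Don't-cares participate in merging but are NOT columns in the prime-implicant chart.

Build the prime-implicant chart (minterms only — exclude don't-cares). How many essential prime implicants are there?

size-2^0 implicants → 0000(✓)  0010(✓)  0011(✓)  0110(✓)  0111(✓)  1000(✓)  1010(✓)  1101(✓)  1111(✓)
size-2^1 implicants → -000(✓)  -010(✓)  -111  0-10(✓)  0-11(✓)  00-0(✓)  001-(✓)  011-(✓)  10-0(✓)  11-1
size-2^2 implicants → -0-0  0-1-
Unchecked terms (primes): -0-0, -111, 0-1-, 11-1
Minterm coverage:
  m0 ⊆ -0-0 [E]
  m3 ⊆ 0-1- [E]
  m7 ⊆ -111,0-1-
  m8 ⊆ -0-0 [E]
  m15 ⊆ -111,11-1
E = {-0-0, 0-1-}

2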